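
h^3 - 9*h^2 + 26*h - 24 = (h - 4)*(h - 3)*(h - 2)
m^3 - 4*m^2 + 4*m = m*(m - 2)^2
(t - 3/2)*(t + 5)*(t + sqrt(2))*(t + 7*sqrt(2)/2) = t^4 + 7*t^3/2 + 9*sqrt(2)*t^3/2 - t^2/2 + 63*sqrt(2)*t^2/4 - 135*sqrt(2)*t/4 + 49*t/2 - 105/2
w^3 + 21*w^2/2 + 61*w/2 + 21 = (w + 1)*(w + 7/2)*(w + 6)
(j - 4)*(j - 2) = j^2 - 6*j + 8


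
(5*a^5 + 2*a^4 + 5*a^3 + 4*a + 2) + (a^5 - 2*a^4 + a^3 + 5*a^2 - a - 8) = 6*a^5 + 6*a^3 + 5*a^2 + 3*a - 6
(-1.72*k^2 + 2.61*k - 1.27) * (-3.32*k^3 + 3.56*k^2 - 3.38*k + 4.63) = 5.7104*k^5 - 14.7884*k^4 + 19.3216*k^3 - 21.3066*k^2 + 16.3769*k - 5.8801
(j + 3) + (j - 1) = 2*j + 2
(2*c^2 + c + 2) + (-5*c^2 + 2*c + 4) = -3*c^2 + 3*c + 6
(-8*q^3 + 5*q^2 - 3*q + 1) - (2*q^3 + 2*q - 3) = -10*q^3 + 5*q^2 - 5*q + 4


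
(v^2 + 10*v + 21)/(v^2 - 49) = (v + 3)/(v - 7)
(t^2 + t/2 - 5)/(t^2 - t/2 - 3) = (2*t + 5)/(2*t + 3)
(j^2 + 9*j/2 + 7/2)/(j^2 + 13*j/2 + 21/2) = (j + 1)/(j + 3)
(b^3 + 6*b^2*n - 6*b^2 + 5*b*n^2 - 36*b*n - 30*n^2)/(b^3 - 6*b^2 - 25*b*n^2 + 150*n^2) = (b + n)/(b - 5*n)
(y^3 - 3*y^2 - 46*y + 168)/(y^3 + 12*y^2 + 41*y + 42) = (y^2 - 10*y + 24)/(y^2 + 5*y + 6)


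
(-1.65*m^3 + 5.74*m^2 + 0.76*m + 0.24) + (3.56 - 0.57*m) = -1.65*m^3 + 5.74*m^2 + 0.19*m + 3.8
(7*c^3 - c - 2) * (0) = 0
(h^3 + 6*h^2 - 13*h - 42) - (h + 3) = h^3 + 6*h^2 - 14*h - 45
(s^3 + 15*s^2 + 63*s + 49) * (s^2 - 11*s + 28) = s^5 + 4*s^4 - 74*s^3 - 224*s^2 + 1225*s + 1372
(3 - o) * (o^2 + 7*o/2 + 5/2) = -o^3 - o^2/2 + 8*o + 15/2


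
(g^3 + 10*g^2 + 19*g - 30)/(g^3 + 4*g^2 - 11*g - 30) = (g^2 + 5*g - 6)/(g^2 - g - 6)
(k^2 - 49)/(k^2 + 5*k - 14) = (k - 7)/(k - 2)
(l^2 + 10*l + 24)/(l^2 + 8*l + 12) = (l + 4)/(l + 2)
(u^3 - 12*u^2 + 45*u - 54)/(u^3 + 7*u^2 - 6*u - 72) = (u^2 - 9*u + 18)/(u^2 + 10*u + 24)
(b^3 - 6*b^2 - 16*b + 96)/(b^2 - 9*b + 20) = (b^2 - 2*b - 24)/(b - 5)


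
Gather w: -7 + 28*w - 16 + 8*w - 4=36*w - 27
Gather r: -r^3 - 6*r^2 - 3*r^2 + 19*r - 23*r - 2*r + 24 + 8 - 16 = -r^3 - 9*r^2 - 6*r + 16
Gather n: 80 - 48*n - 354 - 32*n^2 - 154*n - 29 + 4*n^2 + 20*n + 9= -28*n^2 - 182*n - 294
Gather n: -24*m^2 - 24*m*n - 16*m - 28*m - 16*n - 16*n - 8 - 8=-24*m^2 - 44*m + n*(-24*m - 32) - 16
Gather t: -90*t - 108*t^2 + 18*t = -108*t^2 - 72*t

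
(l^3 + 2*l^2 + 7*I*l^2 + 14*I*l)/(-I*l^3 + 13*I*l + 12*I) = l*(I*l^2 + l*(-7 + 2*I) - 14)/(l^3 - 13*l - 12)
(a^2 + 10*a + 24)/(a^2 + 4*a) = (a + 6)/a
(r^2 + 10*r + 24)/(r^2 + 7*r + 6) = (r + 4)/(r + 1)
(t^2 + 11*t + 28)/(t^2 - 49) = (t + 4)/(t - 7)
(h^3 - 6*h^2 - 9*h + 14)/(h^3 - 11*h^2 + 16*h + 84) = (h - 1)/(h - 6)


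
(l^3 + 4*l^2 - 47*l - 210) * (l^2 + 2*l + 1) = l^5 + 6*l^4 - 38*l^3 - 300*l^2 - 467*l - 210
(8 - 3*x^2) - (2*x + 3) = -3*x^2 - 2*x + 5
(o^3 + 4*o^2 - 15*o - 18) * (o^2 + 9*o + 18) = o^5 + 13*o^4 + 39*o^3 - 81*o^2 - 432*o - 324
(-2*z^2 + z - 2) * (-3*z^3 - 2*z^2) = 6*z^5 + z^4 + 4*z^3 + 4*z^2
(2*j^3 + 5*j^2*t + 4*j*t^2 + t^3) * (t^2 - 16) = 2*j^3*t^2 - 32*j^3 + 5*j^2*t^3 - 80*j^2*t + 4*j*t^4 - 64*j*t^2 + t^5 - 16*t^3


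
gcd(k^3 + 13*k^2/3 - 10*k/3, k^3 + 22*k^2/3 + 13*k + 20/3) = k + 5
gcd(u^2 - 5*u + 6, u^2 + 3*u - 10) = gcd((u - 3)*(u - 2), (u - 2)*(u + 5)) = u - 2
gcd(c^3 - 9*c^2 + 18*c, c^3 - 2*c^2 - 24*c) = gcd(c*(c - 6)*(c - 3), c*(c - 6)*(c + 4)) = c^2 - 6*c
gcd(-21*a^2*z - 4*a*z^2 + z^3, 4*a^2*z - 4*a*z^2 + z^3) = z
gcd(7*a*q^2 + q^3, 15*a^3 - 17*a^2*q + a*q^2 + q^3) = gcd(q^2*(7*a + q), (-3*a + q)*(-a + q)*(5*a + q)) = 1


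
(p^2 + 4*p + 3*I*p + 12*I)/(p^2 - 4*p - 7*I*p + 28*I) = (p^2 + p*(4 + 3*I) + 12*I)/(p^2 - p*(4 + 7*I) + 28*I)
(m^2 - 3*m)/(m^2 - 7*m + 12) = m/(m - 4)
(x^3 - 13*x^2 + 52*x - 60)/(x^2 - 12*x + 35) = (x^2 - 8*x + 12)/(x - 7)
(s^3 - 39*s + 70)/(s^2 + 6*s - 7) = (s^2 - 7*s + 10)/(s - 1)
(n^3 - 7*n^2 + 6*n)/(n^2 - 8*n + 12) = n*(n - 1)/(n - 2)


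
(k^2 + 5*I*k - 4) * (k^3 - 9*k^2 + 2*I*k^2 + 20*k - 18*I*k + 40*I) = k^5 - 9*k^4 + 7*I*k^4 + 6*k^3 - 63*I*k^3 + 126*k^2 + 132*I*k^2 - 280*k + 72*I*k - 160*I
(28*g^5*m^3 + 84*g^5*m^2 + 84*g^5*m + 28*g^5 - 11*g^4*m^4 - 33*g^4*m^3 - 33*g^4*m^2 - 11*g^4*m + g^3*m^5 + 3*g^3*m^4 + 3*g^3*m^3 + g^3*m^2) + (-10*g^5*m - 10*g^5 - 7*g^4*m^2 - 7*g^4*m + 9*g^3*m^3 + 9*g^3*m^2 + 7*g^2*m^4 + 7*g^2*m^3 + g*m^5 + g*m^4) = 28*g^5*m^3 + 84*g^5*m^2 + 74*g^5*m + 18*g^5 - 11*g^4*m^4 - 33*g^4*m^3 - 40*g^4*m^2 - 18*g^4*m + g^3*m^5 + 3*g^3*m^4 + 12*g^3*m^3 + 10*g^3*m^2 + 7*g^2*m^4 + 7*g^2*m^3 + g*m^5 + g*m^4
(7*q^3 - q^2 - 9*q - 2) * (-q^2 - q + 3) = -7*q^5 - 6*q^4 + 31*q^3 + 8*q^2 - 25*q - 6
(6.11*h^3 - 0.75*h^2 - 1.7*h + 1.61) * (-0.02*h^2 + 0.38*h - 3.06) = -0.1222*h^5 + 2.3368*h^4 - 18.9476*h^3 + 1.6168*h^2 + 5.8138*h - 4.9266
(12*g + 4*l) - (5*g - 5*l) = 7*g + 9*l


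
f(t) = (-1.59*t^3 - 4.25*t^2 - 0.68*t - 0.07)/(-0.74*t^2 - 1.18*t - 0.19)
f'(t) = (1.48*t + 1.18)*(-1.59*t^3 - 4.25*t^2 - 0.68*t - 0.07)/(-0.74*t^2 - 1.18*t - 0.19)^2 + (-4.77*t^2 - 8.5*t - 0.68)/(-0.74*t^2 - 1.18*t - 0.19) = (1.1766*t^4 + 3.7524*t^3 + 5.4181*t^2 + 1.5114*t + 0.0466)/(0.5476*t^4 + 1.7464*t^3 + 1.6736*t^2 + 0.4484*t + 0.0361)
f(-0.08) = 0.42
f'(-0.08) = -4.12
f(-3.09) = -2.32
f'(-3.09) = 3.35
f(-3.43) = -3.39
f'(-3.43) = 2.98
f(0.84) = 2.69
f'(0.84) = 2.74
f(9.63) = 22.71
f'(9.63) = 2.18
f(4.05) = 10.41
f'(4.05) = 2.26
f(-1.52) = 30.84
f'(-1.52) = 299.40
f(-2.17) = 2.12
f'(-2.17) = 8.08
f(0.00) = 0.37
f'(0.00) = 1.29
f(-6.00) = -9.85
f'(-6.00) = 2.31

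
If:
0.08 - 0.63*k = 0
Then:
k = 0.13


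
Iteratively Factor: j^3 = (j)*(j^2) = j^2*(j)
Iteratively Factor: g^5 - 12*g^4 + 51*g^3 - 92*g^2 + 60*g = (g)*(g^4 - 12*g^3 + 51*g^2 - 92*g + 60) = g*(g - 5)*(g^3 - 7*g^2 + 16*g - 12) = g*(g - 5)*(g - 2)*(g^2 - 5*g + 6) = g*(g - 5)*(g - 2)^2*(g - 3)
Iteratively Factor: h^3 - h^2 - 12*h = (h - 4)*(h^2 + 3*h) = h*(h - 4)*(h + 3)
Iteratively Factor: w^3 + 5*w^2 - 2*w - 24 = (w - 2)*(w^2 + 7*w + 12) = (w - 2)*(w + 4)*(w + 3)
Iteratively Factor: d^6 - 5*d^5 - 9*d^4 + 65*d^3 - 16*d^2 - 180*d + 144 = (d - 1)*(d^5 - 4*d^4 - 13*d^3 + 52*d^2 + 36*d - 144) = (d - 3)*(d - 1)*(d^4 - d^3 - 16*d^2 + 4*d + 48) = (d - 3)*(d - 1)*(d + 2)*(d^3 - 3*d^2 - 10*d + 24) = (d - 3)*(d - 2)*(d - 1)*(d + 2)*(d^2 - d - 12) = (d - 4)*(d - 3)*(d - 2)*(d - 1)*(d + 2)*(d + 3)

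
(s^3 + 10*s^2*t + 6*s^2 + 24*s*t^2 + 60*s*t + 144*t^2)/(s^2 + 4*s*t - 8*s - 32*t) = (s^2 + 6*s*t + 6*s + 36*t)/(s - 8)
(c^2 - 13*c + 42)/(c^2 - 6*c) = (c - 7)/c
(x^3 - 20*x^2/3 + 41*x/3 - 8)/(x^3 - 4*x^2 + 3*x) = (x - 8/3)/x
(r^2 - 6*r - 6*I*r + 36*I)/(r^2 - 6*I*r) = (r - 6)/r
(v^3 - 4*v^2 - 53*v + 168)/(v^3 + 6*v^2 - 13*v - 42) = (v - 8)/(v + 2)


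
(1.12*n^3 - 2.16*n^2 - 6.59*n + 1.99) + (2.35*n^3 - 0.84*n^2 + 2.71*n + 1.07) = 3.47*n^3 - 3.0*n^2 - 3.88*n + 3.06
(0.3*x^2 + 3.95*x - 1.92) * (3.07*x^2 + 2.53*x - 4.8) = 0.921*x^4 + 12.8855*x^3 + 2.6591*x^2 - 23.8176*x + 9.216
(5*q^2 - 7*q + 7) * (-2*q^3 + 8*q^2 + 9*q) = -10*q^5 + 54*q^4 - 25*q^3 - 7*q^2 + 63*q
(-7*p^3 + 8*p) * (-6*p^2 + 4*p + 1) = 42*p^5 - 28*p^4 - 55*p^3 + 32*p^2 + 8*p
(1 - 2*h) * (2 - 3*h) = 6*h^2 - 7*h + 2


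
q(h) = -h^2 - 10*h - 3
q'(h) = -2*h - 10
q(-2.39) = 15.19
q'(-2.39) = -5.22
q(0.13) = -4.32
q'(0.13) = -10.26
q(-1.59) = 10.37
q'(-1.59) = -6.82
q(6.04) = -99.88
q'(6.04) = -22.08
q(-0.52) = 1.93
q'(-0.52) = -8.96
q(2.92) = -40.73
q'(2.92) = -15.84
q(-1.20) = 7.56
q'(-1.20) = -7.60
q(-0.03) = -2.70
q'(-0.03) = -9.94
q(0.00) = -3.00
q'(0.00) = -10.00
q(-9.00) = 6.00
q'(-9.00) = 8.00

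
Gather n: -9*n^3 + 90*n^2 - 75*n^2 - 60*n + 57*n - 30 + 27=-9*n^3 + 15*n^2 - 3*n - 3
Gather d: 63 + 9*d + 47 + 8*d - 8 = 17*d + 102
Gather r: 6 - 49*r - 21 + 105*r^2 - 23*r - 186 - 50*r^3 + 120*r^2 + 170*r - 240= -50*r^3 + 225*r^2 + 98*r - 441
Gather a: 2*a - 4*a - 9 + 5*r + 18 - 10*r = -2*a - 5*r + 9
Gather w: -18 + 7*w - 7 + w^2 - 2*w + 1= w^2 + 5*w - 24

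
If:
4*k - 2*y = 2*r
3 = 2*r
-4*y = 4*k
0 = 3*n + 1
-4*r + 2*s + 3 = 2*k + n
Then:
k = 1/2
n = -1/3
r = 3/2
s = 11/6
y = -1/2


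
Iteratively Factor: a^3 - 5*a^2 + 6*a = (a)*(a^2 - 5*a + 6) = a*(a - 2)*(a - 3)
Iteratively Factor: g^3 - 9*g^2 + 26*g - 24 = (g - 3)*(g^2 - 6*g + 8) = (g - 3)*(g - 2)*(g - 4)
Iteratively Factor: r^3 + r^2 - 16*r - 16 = (r - 4)*(r^2 + 5*r + 4) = (r - 4)*(r + 1)*(r + 4)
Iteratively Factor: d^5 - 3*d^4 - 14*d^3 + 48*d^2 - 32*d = (d)*(d^4 - 3*d^3 - 14*d^2 + 48*d - 32) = d*(d - 2)*(d^3 - d^2 - 16*d + 16) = d*(d - 2)*(d - 1)*(d^2 - 16) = d*(d - 2)*(d - 1)*(d + 4)*(d - 4)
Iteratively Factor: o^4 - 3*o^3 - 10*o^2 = (o + 2)*(o^3 - 5*o^2) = o*(o + 2)*(o^2 - 5*o) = o^2*(o + 2)*(o - 5)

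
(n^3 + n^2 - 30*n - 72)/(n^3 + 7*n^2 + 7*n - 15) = (n^2 - 2*n - 24)/(n^2 + 4*n - 5)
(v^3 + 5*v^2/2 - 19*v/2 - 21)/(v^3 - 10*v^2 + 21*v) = (v^2 + 11*v/2 + 7)/(v*(v - 7))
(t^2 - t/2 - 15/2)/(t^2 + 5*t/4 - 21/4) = 2*(2*t^2 - t - 15)/(4*t^2 + 5*t - 21)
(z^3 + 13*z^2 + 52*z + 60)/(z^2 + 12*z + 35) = (z^2 + 8*z + 12)/(z + 7)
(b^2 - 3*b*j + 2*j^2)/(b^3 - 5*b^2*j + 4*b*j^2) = (b - 2*j)/(b*(b - 4*j))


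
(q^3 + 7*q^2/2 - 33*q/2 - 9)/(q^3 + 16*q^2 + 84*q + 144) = (2*q^2 - 5*q - 3)/(2*(q^2 + 10*q + 24))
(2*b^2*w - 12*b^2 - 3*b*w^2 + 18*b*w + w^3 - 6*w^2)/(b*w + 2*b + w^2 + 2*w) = (2*b^2*w - 12*b^2 - 3*b*w^2 + 18*b*w + w^3 - 6*w^2)/(b*w + 2*b + w^2 + 2*w)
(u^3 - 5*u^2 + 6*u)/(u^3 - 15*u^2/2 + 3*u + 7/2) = 2*u*(u^2 - 5*u + 6)/(2*u^3 - 15*u^2 + 6*u + 7)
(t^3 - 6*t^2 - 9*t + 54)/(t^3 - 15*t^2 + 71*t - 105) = (t^2 - 3*t - 18)/(t^2 - 12*t + 35)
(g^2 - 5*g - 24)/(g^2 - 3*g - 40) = (g + 3)/(g + 5)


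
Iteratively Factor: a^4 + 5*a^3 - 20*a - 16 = (a + 2)*(a^3 + 3*a^2 - 6*a - 8) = (a - 2)*(a + 2)*(a^2 + 5*a + 4) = (a - 2)*(a + 1)*(a + 2)*(a + 4)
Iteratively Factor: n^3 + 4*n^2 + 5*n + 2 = (n + 1)*(n^2 + 3*n + 2) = (n + 1)*(n + 2)*(n + 1)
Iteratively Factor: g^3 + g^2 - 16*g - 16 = (g + 4)*(g^2 - 3*g - 4) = (g - 4)*(g + 4)*(g + 1)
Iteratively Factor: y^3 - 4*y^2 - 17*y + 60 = (y - 5)*(y^2 + y - 12) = (y - 5)*(y - 3)*(y + 4)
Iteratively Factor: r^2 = (r)*(r)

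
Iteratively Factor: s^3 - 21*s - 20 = (s + 1)*(s^2 - s - 20) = (s - 5)*(s + 1)*(s + 4)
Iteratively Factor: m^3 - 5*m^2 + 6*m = (m)*(m^2 - 5*m + 6) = m*(m - 3)*(m - 2)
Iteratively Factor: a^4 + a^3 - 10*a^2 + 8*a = (a + 4)*(a^3 - 3*a^2 + 2*a) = (a - 1)*(a + 4)*(a^2 - 2*a) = (a - 2)*(a - 1)*(a + 4)*(a)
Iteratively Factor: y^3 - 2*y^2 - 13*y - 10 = (y + 2)*(y^2 - 4*y - 5) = (y + 1)*(y + 2)*(y - 5)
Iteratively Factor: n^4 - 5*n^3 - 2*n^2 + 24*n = (n - 3)*(n^3 - 2*n^2 - 8*n) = n*(n - 3)*(n^2 - 2*n - 8) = n*(n - 4)*(n - 3)*(n + 2)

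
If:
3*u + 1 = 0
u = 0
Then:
No Solution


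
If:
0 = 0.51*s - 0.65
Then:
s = 1.27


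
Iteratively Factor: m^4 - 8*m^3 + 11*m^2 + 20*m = (m - 4)*(m^3 - 4*m^2 - 5*m) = (m - 4)*(m + 1)*(m^2 - 5*m) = (m - 5)*(m - 4)*(m + 1)*(m)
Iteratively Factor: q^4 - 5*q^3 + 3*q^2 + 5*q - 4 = (q - 1)*(q^3 - 4*q^2 - q + 4) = (q - 1)*(q + 1)*(q^2 - 5*q + 4) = (q - 4)*(q - 1)*(q + 1)*(q - 1)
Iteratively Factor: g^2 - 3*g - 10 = (g - 5)*(g + 2)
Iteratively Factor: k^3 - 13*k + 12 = (k + 4)*(k^2 - 4*k + 3) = (k - 3)*(k + 4)*(k - 1)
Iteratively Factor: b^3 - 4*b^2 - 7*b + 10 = (b - 1)*(b^2 - 3*b - 10) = (b - 1)*(b + 2)*(b - 5)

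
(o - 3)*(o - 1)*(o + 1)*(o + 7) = o^4 + 4*o^3 - 22*o^2 - 4*o + 21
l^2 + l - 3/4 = (l - 1/2)*(l + 3/2)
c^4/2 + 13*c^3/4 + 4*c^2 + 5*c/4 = c*(c/2 + 1/2)*(c + 1/2)*(c + 5)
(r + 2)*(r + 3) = r^2 + 5*r + 6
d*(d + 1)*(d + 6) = d^3 + 7*d^2 + 6*d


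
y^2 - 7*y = y*(y - 7)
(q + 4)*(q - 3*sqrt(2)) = q^2 - 3*sqrt(2)*q + 4*q - 12*sqrt(2)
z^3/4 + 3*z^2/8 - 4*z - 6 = (z/4 + 1)*(z - 4)*(z + 3/2)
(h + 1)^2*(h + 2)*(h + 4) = h^4 + 8*h^3 + 21*h^2 + 22*h + 8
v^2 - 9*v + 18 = (v - 6)*(v - 3)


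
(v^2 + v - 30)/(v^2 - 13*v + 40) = (v + 6)/(v - 8)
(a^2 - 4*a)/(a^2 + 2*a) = (a - 4)/(a + 2)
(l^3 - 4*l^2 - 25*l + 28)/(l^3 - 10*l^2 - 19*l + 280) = (l^2 + 3*l - 4)/(l^2 - 3*l - 40)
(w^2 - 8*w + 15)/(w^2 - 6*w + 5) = (w - 3)/(w - 1)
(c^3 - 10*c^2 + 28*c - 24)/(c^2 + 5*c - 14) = (c^2 - 8*c + 12)/(c + 7)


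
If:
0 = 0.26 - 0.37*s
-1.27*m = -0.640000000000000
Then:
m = 0.50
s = 0.70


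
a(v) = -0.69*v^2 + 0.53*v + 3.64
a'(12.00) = -16.03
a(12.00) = -89.36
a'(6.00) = -7.75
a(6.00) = -18.02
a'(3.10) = -3.75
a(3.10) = -1.35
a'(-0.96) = 1.85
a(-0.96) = 2.50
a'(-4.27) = 6.42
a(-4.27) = -11.20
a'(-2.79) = 4.38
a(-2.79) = -3.21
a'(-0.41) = 1.10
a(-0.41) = 3.31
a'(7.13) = -9.31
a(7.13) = -27.66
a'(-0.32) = 0.97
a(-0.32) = 3.40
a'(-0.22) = 0.83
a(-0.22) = 3.49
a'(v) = 0.53 - 1.38*v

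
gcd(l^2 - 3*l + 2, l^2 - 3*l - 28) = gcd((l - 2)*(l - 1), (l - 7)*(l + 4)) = 1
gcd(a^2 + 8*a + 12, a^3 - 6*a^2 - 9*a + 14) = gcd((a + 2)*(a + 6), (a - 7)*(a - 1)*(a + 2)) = a + 2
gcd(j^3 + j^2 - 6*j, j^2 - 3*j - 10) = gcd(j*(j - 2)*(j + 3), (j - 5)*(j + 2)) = 1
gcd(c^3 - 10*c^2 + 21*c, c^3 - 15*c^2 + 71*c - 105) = c^2 - 10*c + 21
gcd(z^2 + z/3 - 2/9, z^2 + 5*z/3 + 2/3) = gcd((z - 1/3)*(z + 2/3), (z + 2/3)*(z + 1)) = z + 2/3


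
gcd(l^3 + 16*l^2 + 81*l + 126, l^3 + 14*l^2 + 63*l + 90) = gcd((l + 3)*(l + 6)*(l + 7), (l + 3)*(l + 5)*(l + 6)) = l^2 + 9*l + 18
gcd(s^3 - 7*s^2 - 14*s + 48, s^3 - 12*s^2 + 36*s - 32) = s^2 - 10*s + 16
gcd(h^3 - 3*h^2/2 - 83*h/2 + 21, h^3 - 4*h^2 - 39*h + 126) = h^2 - h - 42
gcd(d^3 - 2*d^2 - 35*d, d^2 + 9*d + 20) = d + 5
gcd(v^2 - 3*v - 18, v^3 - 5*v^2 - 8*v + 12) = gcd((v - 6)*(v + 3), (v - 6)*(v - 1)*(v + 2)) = v - 6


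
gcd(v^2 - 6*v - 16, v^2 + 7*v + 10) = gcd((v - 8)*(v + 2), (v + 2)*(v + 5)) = v + 2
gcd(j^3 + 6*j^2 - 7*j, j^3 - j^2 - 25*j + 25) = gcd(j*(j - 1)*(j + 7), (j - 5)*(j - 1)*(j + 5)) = j - 1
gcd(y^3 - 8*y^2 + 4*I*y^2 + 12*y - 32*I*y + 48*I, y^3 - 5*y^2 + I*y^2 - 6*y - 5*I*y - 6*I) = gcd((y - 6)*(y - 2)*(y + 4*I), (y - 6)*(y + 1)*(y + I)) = y - 6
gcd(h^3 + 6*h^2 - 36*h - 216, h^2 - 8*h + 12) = h - 6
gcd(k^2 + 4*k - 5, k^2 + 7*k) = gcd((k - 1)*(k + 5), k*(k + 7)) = 1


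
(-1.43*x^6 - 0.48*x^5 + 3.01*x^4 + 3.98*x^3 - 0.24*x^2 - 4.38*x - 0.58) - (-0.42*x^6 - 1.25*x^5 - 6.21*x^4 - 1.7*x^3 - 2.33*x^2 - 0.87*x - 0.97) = -1.01*x^6 + 0.77*x^5 + 9.22*x^4 + 5.68*x^3 + 2.09*x^2 - 3.51*x + 0.39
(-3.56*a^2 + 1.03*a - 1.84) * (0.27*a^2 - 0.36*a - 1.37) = -0.9612*a^4 + 1.5597*a^3 + 4.0096*a^2 - 0.7487*a + 2.5208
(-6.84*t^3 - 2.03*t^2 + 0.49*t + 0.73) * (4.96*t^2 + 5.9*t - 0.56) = -33.9264*t^5 - 50.4248*t^4 - 5.7162*t^3 + 7.6486*t^2 + 4.0326*t - 0.4088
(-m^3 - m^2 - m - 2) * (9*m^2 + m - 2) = -9*m^5 - 10*m^4 - 8*m^3 - 17*m^2 + 4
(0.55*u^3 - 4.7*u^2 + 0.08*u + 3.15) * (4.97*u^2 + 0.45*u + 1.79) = 2.7335*u^5 - 23.1115*u^4 - 0.7329*u^3 + 7.2785*u^2 + 1.5607*u + 5.6385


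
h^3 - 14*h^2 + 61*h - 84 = (h - 7)*(h - 4)*(h - 3)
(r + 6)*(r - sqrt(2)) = r^2 - sqrt(2)*r + 6*r - 6*sqrt(2)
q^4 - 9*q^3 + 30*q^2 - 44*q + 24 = (q - 3)*(q - 2)^3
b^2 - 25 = (b - 5)*(b + 5)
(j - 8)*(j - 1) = j^2 - 9*j + 8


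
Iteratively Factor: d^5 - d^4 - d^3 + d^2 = (d)*(d^4 - d^3 - d^2 + d) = d^2*(d^3 - d^2 - d + 1) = d^2*(d - 1)*(d^2 - 1) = d^2*(d - 1)^2*(d + 1)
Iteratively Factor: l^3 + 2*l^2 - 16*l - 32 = (l + 2)*(l^2 - 16) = (l - 4)*(l + 2)*(l + 4)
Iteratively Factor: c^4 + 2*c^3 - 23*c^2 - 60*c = (c - 5)*(c^3 + 7*c^2 + 12*c) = c*(c - 5)*(c^2 + 7*c + 12) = c*(c - 5)*(c + 3)*(c + 4)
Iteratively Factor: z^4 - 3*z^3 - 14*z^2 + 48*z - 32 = (z + 4)*(z^3 - 7*z^2 + 14*z - 8) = (z - 4)*(z + 4)*(z^2 - 3*z + 2) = (z - 4)*(z - 1)*(z + 4)*(z - 2)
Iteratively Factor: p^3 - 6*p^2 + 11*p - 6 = (p - 2)*(p^2 - 4*p + 3) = (p - 2)*(p - 1)*(p - 3)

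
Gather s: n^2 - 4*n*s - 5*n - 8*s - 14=n^2 - 5*n + s*(-4*n - 8) - 14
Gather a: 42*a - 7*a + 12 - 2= 35*a + 10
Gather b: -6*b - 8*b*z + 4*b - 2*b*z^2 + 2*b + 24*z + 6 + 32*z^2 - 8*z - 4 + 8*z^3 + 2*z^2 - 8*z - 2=b*(-2*z^2 - 8*z) + 8*z^3 + 34*z^2 + 8*z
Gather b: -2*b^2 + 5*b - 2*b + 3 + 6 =-2*b^2 + 3*b + 9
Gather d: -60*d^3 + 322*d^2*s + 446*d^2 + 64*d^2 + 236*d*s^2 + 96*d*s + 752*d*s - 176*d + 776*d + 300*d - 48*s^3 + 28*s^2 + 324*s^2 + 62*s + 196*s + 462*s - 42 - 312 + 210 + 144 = -60*d^3 + d^2*(322*s + 510) + d*(236*s^2 + 848*s + 900) - 48*s^3 + 352*s^2 + 720*s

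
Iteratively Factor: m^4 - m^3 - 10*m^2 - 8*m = (m - 4)*(m^3 + 3*m^2 + 2*m) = m*(m - 4)*(m^2 + 3*m + 2) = m*(m - 4)*(m + 2)*(m + 1)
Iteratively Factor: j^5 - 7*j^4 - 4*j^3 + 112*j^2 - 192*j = (j - 4)*(j^4 - 3*j^3 - 16*j^2 + 48*j) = j*(j - 4)*(j^3 - 3*j^2 - 16*j + 48) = j*(j - 4)*(j - 3)*(j^2 - 16) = j*(j - 4)*(j - 3)*(j + 4)*(j - 4)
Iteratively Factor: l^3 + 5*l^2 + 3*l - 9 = (l + 3)*(l^2 + 2*l - 3) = (l - 1)*(l + 3)*(l + 3)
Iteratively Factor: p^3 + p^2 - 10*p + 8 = (p - 2)*(p^2 + 3*p - 4) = (p - 2)*(p - 1)*(p + 4)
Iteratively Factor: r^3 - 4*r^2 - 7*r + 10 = (r + 2)*(r^2 - 6*r + 5) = (r - 1)*(r + 2)*(r - 5)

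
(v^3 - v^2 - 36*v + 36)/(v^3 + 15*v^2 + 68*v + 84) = (v^2 - 7*v + 6)/(v^2 + 9*v + 14)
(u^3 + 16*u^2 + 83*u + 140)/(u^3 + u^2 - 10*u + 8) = (u^2 + 12*u + 35)/(u^2 - 3*u + 2)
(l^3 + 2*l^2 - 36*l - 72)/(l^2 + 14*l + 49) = (l^3 + 2*l^2 - 36*l - 72)/(l^2 + 14*l + 49)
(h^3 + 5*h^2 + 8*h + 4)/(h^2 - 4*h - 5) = (h^2 + 4*h + 4)/(h - 5)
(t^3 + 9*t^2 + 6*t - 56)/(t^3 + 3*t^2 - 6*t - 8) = (t + 7)/(t + 1)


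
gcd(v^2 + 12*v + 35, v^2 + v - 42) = v + 7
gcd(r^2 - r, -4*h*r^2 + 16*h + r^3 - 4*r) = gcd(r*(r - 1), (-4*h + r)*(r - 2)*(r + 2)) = 1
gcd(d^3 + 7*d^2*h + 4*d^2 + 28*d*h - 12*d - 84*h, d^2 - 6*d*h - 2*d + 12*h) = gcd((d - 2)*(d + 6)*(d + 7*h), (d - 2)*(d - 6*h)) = d - 2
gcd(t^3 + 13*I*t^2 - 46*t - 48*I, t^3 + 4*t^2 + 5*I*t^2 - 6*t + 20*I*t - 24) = t^2 + 5*I*t - 6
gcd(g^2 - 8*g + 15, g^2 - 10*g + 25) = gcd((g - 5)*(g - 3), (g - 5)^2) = g - 5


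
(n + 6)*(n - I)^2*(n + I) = n^4 + 6*n^3 - I*n^3 + n^2 - 6*I*n^2 + 6*n - I*n - 6*I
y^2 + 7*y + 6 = (y + 1)*(y + 6)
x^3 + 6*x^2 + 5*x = x*(x + 1)*(x + 5)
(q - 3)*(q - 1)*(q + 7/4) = q^3 - 9*q^2/4 - 4*q + 21/4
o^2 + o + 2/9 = (o + 1/3)*(o + 2/3)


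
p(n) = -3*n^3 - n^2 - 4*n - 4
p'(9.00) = -751.00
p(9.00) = -2308.00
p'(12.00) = -1324.00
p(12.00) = -5380.00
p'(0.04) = -4.09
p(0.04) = -4.16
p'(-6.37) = -356.45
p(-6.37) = 756.33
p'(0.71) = -9.96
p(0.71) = -8.42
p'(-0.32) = -4.28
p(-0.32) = -2.72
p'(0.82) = -11.69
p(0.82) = -9.61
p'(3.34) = -111.08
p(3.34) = -140.29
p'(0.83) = -11.86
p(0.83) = -9.72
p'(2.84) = -82.27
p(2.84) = -92.14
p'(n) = -9*n^2 - 2*n - 4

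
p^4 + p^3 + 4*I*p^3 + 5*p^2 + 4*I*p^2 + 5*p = p*(p + 1)*(p - I)*(p + 5*I)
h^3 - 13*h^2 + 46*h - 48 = (h - 8)*(h - 3)*(h - 2)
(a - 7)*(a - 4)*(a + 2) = a^3 - 9*a^2 + 6*a + 56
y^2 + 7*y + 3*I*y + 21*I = (y + 7)*(y + 3*I)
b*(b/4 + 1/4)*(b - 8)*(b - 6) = b^4/4 - 13*b^3/4 + 17*b^2/2 + 12*b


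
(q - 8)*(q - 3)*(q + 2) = q^3 - 9*q^2 + 2*q + 48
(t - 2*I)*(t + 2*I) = t^2 + 4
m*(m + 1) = m^2 + m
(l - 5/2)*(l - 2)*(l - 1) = l^3 - 11*l^2/2 + 19*l/2 - 5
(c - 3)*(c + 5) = c^2 + 2*c - 15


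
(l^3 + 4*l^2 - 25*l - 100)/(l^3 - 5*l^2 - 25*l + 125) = (l + 4)/(l - 5)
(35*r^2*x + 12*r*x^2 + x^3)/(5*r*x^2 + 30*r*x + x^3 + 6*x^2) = (7*r + x)/(x + 6)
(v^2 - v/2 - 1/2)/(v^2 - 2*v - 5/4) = 2*(v - 1)/(2*v - 5)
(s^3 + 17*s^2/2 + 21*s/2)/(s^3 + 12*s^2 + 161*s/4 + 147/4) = 2*s/(2*s + 7)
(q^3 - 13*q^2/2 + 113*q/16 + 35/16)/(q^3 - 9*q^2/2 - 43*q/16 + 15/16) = (16*q^2 - 24*q - 7)/(16*q^2 + 8*q - 3)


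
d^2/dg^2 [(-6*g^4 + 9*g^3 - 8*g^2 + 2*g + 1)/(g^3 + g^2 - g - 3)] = 2*(-29*g^6 - 3*g^5 + 186*g^4 - 272*g^3 - 279*g^2 + 267*g - 74)/(g^9 + 3*g^8 - 14*g^6 - 18*g^5 + 12*g^4 + 44*g^3 + 18*g^2 - 27*g - 27)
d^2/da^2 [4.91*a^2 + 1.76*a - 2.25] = 9.82000000000000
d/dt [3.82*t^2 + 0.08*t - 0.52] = 7.64*t + 0.08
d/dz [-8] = 0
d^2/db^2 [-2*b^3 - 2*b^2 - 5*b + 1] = -12*b - 4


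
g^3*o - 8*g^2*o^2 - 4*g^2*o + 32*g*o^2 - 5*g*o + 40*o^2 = (g - 5)*(g - 8*o)*(g*o + o)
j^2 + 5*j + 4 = (j + 1)*(j + 4)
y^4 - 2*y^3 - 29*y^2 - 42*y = y*(y - 7)*(y + 2)*(y + 3)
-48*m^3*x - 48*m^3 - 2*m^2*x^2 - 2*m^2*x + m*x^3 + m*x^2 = (-8*m + x)*(6*m + x)*(m*x + m)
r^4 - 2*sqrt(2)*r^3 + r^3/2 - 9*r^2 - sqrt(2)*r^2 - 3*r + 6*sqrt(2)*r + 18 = (r - 3/2)*(r + 2)*(r - 3*sqrt(2))*(r + sqrt(2))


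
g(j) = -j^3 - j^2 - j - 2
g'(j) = -3*j^2 - 2*j - 1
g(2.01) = -16.17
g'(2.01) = -17.14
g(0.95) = -4.71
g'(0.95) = -5.61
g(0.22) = -2.28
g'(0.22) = -1.59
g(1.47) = -8.81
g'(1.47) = -10.42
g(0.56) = -3.05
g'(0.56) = -3.06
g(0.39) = -2.60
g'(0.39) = -2.24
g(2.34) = -22.63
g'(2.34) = -22.11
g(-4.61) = 79.33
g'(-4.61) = -55.54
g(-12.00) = 1594.00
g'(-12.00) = -409.00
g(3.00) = -41.00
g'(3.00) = -34.00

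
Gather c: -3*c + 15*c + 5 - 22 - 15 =12*c - 32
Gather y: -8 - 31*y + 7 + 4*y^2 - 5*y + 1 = 4*y^2 - 36*y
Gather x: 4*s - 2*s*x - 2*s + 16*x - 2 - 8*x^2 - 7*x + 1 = 2*s - 8*x^2 + x*(9 - 2*s) - 1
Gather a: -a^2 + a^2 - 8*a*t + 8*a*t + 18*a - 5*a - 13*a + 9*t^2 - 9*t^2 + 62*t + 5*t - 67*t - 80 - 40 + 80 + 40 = 0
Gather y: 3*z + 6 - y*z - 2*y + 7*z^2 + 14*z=y*(-z - 2) + 7*z^2 + 17*z + 6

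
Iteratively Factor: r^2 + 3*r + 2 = (r + 2)*(r + 1)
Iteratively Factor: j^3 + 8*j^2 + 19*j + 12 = (j + 1)*(j^2 + 7*j + 12) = (j + 1)*(j + 4)*(j + 3)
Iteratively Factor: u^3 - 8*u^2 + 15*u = (u - 3)*(u^2 - 5*u) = (u - 5)*(u - 3)*(u)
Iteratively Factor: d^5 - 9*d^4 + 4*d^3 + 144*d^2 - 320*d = (d)*(d^4 - 9*d^3 + 4*d^2 + 144*d - 320) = d*(d - 5)*(d^3 - 4*d^2 - 16*d + 64) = d*(d - 5)*(d - 4)*(d^2 - 16) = d*(d - 5)*(d - 4)*(d + 4)*(d - 4)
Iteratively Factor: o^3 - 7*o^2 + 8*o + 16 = (o + 1)*(o^2 - 8*o + 16) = (o - 4)*(o + 1)*(o - 4)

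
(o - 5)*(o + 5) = o^2 - 25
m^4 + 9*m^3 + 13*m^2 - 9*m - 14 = (m - 1)*(m + 1)*(m + 2)*(m + 7)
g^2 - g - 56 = (g - 8)*(g + 7)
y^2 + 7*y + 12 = (y + 3)*(y + 4)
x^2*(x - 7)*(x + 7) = x^4 - 49*x^2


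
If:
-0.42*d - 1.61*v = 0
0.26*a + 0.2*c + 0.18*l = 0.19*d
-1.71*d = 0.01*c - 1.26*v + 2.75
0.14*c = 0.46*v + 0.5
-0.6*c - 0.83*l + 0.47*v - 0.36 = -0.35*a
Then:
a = -1.64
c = 4.75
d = -1.37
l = -4.35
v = 0.36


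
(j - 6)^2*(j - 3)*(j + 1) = j^4 - 14*j^3 + 57*j^2 - 36*j - 108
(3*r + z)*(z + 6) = 3*r*z + 18*r + z^2 + 6*z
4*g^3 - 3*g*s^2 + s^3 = (-2*g + s)^2*(g + s)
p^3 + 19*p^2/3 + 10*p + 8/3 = (p + 1/3)*(p + 2)*(p + 4)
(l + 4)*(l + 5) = l^2 + 9*l + 20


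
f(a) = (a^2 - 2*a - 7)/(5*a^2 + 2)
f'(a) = -10*a*(a^2 - 2*a - 7)/(5*a^2 + 2)^2 + (2*a - 2)/(5*a^2 + 2) = 2*(5*a^2 + 37*a - 2)/(25*a^4 + 20*a^2 + 4)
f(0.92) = -1.28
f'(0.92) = 1.87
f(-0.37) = -2.28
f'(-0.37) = -4.16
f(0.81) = -1.51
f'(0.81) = 2.24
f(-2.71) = 0.15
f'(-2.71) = -0.09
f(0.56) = -2.19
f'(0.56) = 3.19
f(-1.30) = -0.26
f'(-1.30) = -0.76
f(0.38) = -2.80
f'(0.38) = 3.45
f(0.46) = -2.52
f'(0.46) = 3.44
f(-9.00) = 0.23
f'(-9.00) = 0.00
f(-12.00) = 0.22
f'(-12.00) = 0.00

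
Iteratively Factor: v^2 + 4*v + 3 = (v + 1)*(v + 3)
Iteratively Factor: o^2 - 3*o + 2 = (o - 2)*(o - 1)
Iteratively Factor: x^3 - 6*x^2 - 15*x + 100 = (x - 5)*(x^2 - x - 20) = (x - 5)*(x + 4)*(x - 5)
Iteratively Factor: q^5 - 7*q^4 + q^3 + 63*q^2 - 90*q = (q + 3)*(q^4 - 10*q^3 + 31*q^2 - 30*q) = (q - 2)*(q + 3)*(q^3 - 8*q^2 + 15*q) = q*(q - 2)*(q + 3)*(q^2 - 8*q + 15) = q*(q - 3)*(q - 2)*(q + 3)*(q - 5)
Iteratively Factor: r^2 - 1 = (r - 1)*(r + 1)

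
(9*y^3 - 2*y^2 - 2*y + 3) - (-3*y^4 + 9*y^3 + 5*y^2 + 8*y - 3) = 3*y^4 - 7*y^2 - 10*y + 6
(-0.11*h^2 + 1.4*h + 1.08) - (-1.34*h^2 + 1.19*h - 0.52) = 1.23*h^2 + 0.21*h + 1.6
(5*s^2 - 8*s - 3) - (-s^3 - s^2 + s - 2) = s^3 + 6*s^2 - 9*s - 1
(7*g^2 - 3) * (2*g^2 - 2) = 14*g^4 - 20*g^2 + 6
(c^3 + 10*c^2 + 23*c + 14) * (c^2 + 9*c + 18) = c^5 + 19*c^4 + 131*c^3 + 401*c^2 + 540*c + 252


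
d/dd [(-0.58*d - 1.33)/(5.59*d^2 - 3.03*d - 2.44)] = (3.2422*d^2 + 14.8694*d - 2.6147)/(31.2481*d^4 - 33.8754*d^3 - 18.0983*d^2 + 14.7864*d + 5.9536)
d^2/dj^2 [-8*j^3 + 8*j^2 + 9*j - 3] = 16 - 48*j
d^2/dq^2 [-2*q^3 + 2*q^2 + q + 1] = 4 - 12*q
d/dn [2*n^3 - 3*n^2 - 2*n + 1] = 6*n^2 - 6*n - 2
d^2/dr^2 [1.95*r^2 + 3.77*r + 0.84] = 3.90000000000000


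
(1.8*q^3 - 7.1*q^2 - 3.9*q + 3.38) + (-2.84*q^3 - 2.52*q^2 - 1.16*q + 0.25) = -1.04*q^3 - 9.62*q^2 - 5.06*q + 3.63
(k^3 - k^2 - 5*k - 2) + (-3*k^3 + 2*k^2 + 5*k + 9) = -2*k^3 + k^2 + 7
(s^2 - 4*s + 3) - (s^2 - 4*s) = 3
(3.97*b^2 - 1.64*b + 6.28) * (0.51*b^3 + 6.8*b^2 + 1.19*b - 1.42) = 2.0247*b^5 + 26.1596*b^4 - 3.2249*b^3 + 35.115*b^2 + 9.802*b - 8.9176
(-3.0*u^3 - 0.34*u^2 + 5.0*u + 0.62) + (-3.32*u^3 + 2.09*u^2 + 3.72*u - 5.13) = -6.32*u^3 + 1.75*u^2 + 8.72*u - 4.51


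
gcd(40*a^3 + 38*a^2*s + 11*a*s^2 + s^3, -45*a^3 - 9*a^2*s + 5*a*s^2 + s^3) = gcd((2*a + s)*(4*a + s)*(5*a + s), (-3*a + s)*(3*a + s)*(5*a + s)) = 5*a + s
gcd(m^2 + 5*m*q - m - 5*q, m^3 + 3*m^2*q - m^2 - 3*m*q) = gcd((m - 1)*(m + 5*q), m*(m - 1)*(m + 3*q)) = m - 1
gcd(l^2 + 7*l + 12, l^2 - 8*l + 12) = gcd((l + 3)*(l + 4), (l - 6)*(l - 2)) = 1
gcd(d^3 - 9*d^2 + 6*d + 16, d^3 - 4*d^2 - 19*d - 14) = d + 1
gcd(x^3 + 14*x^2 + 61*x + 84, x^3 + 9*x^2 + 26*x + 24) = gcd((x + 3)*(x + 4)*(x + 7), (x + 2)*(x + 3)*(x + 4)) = x^2 + 7*x + 12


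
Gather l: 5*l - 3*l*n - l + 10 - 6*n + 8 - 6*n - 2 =l*(4 - 3*n) - 12*n + 16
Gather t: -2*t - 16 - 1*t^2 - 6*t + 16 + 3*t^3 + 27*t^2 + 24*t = 3*t^3 + 26*t^2 + 16*t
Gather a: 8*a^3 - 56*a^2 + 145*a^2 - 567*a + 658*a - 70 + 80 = 8*a^3 + 89*a^2 + 91*a + 10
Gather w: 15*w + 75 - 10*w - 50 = 5*w + 25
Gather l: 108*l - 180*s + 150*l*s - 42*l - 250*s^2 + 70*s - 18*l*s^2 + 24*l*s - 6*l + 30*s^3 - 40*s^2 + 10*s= l*(-18*s^2 + 174*s + 60) + 30*s^3 - 290*s^2 - 100*s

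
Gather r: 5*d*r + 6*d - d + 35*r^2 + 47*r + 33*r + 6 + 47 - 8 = 5*d + 35*r^2 + r*(5*d + 80) + 45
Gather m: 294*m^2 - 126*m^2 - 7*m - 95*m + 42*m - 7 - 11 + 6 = 168*m^2 - 60*m - 12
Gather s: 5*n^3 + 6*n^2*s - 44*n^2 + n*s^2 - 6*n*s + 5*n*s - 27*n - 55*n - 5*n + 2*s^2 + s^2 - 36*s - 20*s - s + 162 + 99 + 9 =5*n^3 - 44*n^2 - 87*n + s^2*(n + 3) + s*(6*n^2 - n - 57) + 270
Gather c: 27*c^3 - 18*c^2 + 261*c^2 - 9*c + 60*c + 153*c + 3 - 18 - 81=27*c^3 + 243*c^2 + 204*c - 96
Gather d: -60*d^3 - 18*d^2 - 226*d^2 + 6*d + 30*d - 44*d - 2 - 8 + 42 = -60*d^3 - 244*d^2 - 8*d + 32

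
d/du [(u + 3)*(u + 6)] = 2*u + 9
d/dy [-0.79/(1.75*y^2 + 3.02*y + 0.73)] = (2.765*y + 2.3858)/(1.75*y^2 + 3.02*y + 0.73)^2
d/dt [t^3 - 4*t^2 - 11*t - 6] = 3*t^2 - 8*t - 11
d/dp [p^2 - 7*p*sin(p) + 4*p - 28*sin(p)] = -7*p*cos(p) + 2*p - 7*sin(p) - 28*cos(p) + 4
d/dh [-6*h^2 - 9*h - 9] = -12*h - 9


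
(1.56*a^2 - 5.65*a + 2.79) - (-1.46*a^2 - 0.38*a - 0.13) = 3.02*a^2 - 5.27*a + 2.92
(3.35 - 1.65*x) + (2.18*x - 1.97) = 0.53*x + 1.38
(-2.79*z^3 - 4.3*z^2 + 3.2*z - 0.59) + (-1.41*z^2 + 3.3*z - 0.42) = -2.79*z^3 - 5.71*z^2 + 6.5*z - 1.01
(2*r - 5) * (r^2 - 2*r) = 2*r^3 - 9*r^2 + 10*r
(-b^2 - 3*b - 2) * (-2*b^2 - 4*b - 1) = 2*b^4 + 10*b^3 + 17*b^2 + 11*b + 2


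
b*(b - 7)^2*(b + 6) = b^4 - 8*b^3 - 35*b^2 + 294*b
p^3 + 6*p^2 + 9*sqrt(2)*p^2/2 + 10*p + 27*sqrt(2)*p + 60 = (p + 6)*(p + 2*sqrt(2))*(p + 5*sqrt(2)/2)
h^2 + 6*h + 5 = (h + 1)*(h + 5)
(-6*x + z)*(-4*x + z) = 24*x^2 - 10*x*z + z^2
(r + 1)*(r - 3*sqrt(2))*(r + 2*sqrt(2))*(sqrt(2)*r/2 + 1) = sqrt(2)*r^4/2 + sqrt(2)*r^3/2 - 7*sqrt(2)*r^2 - 12*r - 7*sqrt(2)*r - 12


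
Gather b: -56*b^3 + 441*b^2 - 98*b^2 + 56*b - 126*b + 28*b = -56*b^3 + 343*b^2 - 42*b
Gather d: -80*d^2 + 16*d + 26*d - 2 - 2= -80*d^2 + 42*d - 4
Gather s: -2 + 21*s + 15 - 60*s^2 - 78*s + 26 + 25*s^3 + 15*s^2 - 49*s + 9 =25*s^3 - 45*s^2 - 106*s + 48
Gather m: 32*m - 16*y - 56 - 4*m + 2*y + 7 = 28*m - 14*y - 49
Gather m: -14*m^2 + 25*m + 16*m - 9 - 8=-14*m^2 + 41*m - 17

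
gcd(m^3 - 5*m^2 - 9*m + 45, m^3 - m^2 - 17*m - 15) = m^2 - 2*m - 15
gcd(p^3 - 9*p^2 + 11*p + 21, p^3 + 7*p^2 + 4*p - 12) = 1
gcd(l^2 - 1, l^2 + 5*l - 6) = l - 1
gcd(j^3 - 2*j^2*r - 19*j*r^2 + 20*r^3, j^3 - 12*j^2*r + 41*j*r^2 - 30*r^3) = j^2 - 6*j*r + 5*r^2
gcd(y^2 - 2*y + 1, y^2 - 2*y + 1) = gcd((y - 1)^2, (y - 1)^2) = y^2 - 2*y + 1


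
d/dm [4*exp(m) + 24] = 4*exp(m)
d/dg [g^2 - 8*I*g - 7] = 2*g - 8*I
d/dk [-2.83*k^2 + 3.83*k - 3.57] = 3.83 - 5.66*k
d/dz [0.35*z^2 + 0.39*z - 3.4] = 0.7*z + 0.39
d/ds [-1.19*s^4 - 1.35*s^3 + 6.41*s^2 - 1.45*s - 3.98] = -4.76*s^3 - 4.05*s^2 + 12.82*s - 1.45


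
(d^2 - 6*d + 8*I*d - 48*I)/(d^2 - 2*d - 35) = (d^2 + d*(-6 + 8*I) - 48*I)/(d^2 - 2*d - 35)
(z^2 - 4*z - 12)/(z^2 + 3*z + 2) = (z - 6)/(z + 1)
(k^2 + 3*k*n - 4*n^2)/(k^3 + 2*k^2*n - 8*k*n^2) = (k - n)/(k*(k - 2*n))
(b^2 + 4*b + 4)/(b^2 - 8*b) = (b^2 + 4*b + 4)/(b*(b - 8))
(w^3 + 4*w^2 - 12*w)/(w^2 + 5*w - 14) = w*(w + 6)/(w + 7)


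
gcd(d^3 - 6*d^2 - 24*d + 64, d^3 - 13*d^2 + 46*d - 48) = d^2 - 10*d + 16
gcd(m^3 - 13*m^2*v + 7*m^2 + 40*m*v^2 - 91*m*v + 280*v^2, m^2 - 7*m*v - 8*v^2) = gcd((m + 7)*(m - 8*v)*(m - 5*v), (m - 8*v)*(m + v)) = -m + 8*v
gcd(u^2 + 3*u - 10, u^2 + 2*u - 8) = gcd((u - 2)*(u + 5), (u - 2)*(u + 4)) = u - 2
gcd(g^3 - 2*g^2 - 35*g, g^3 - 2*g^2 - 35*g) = g^3 - 2*g^2 - 35*g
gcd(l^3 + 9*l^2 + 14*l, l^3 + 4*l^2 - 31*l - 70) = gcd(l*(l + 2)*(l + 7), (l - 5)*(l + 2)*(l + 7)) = l^2 + 9*l + 14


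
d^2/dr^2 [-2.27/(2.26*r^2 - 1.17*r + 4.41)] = (23.188504*r^2 - 12.004668*r - 2.27*(4.52*r - 1.17)*(9.04*r - 2.34) + 45.248364)/(2.26*r^2 - 1.17*r + 4.41)^3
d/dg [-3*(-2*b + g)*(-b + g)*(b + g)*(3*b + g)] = 3*b^3 + 42*b^2*g - 9*b*g^2 - 12*g^3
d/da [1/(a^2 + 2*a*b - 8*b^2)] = 2*(-a - b)/(a^2 + 2*a*b - 8*b^2)^2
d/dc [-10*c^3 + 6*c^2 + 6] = 6*c*(2 - 5*c)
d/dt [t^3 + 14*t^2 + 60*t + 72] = 3*t^2 + 28*t + 60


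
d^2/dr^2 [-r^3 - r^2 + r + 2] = -6*r - 2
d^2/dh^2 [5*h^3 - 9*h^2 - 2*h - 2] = 30*h - 18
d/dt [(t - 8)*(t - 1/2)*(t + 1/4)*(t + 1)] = 4*t^3 - 87*t^2/4 - 51*t/4 + 23/8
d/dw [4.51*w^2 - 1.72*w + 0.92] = 9.02*w - 1.72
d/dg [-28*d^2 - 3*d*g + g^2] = -3*d + 2*g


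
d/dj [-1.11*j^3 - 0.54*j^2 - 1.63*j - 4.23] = -3.33*j^2 - 1.08*j - 1.63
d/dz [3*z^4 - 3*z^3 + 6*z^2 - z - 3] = 12*z^3 - 9*z^2 + 12*z - 1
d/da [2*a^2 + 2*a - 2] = 4*a + 2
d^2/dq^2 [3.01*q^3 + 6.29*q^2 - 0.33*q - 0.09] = 18.06*q + 12.58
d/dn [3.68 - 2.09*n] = -2.09000000000000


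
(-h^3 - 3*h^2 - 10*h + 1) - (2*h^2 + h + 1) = -h^3 - 5*h^2 - 11*h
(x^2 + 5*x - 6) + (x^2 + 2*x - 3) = 2*x^2 + 7*x - 9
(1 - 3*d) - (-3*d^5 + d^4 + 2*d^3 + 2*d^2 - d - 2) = 3*d^5 - d^4 - 2*d^3 - 2*d^2 - 2*d + 3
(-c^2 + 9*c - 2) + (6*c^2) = 5*c^2 + 9*c - 2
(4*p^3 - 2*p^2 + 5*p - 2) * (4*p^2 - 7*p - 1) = 16*p^5 - 36*p^4 + 30*p^3 - 41*p^2 + 9*p + 2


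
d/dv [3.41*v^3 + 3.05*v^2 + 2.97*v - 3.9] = 10.23*v^2 + 6.1*v + 2.97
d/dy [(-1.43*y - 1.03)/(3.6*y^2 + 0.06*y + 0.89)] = (5.148*y^2 + 7.416*y - 1.2109)/(12.96*y^4 + 0.432*y^3 + 6.4116*y^2 + 0.1068*y + 0.7921)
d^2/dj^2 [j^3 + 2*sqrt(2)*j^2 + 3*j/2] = 6*j + 4*sqrt(2)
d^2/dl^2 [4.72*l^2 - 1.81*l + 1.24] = 9.44000000000000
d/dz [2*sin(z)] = 2*cos(z)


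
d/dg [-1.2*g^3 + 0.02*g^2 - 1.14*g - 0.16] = -3.6*g^2 + 0.04*g - 1.14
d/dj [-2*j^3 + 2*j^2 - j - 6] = -6*j^2 + 4*j - 1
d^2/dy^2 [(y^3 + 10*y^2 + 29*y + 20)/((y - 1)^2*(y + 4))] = 8*(2*y + 7)/(y^4 - 4*y^3 + 6*y^2 - 4*y + 1)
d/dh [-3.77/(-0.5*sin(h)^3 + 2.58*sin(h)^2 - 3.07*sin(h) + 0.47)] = (-5.655*sin(h)^2 + 19.4532*sin(h) - 11.5739)*cos(h)/(0.5*sin(h)^3 - 2.58*sin(h)^2 + 3.07*sin(h) - 0.47)^2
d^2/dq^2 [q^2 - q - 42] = 2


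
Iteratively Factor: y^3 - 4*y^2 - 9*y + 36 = (y - 3)*(y^2 - y - 12) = (y - 3)*(y + 3)*(y - 4)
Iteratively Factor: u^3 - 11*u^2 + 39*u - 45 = (u - 5)*(u^2 - 6*u + 9) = (u - 5)*(u - 3)*(u - 3)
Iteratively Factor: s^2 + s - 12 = (s + 4)*(s - 3)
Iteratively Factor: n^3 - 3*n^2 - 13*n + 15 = (n + 3)*(n^2 - 6*n + 5) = (n - 1)*(n + 3)*(n - 5)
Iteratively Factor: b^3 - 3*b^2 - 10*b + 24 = (b - 4)*(b^2 + b - 6) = (b - 4)*(b - 2)*(b + 3)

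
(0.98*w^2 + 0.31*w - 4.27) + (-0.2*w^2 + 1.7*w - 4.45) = 0.78*w^2 + 2.01*w - 8.72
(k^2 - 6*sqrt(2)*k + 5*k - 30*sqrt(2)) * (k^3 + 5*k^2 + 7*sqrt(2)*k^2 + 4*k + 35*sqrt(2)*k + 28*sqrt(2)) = k^5 + sqrt(2)*k^4 + 10*k^4 - 55*k^3 + 10*sqrt(2)*k^3 - 820*k^2 + 29*sqrt(2)*k^2 - 2436*k + 20*sqrt(2)*k - 1680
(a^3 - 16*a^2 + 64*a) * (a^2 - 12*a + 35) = a^5 - 28*a^4 + 291*a^3 - 1328*a^2 + 2240*a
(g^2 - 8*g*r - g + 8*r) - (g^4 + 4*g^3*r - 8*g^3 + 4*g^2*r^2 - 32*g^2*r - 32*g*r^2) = -g^4 - 4*g^3*r + 8*g^3 - 4*g^2*r^2 + 32*g^2*r + g^2 + 32*g*r^2 - 8*g*r - g + 8*r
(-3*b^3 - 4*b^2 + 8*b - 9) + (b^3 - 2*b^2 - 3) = -2*b^3 - 6*b^2 + 8*b - 12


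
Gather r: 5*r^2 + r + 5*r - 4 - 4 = 5*r^2 + 6*r - 8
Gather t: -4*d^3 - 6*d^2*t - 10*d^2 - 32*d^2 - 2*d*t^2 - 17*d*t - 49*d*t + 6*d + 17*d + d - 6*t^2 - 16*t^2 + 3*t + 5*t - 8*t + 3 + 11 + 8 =-4*d^3 - 42*d^2 + 24*d + t^2*(-2*d - 22) + t*(-6*d^2 - 66*d) + 22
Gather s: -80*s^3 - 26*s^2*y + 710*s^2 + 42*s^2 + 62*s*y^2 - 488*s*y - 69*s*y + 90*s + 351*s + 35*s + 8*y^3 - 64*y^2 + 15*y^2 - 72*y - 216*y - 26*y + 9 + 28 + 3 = -80*s^3 + s^2*(752 - 26*y) + s*(62*y^2 - 557*y + 476) + 8*y^3 - 49*y^2 - 314*y + 40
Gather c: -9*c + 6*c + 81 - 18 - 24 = 39 - 3*c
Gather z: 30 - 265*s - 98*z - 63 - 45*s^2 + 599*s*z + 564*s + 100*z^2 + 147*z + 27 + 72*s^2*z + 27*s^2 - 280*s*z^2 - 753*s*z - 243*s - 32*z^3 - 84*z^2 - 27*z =-18*s^2 + 56*s - 32*z^3 + z^2*(16 - 280*s) + z*(72*s^2 - 154*s + 22) - 6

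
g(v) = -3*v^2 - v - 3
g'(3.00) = -19.00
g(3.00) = -33.00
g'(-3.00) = 17.00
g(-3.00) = -27.00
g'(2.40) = -15.40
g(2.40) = -22.68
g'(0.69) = -5.14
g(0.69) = -5.12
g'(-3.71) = 21.26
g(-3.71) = -40.58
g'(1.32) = -8.92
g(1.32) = -9.55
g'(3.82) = -23.92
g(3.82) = -50.60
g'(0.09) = -1.54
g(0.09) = -3.11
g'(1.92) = -12.52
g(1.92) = -15.98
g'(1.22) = -8.32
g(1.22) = -8.69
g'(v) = -6*v - 1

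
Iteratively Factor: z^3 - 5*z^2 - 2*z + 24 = (z + 2)*(z^2 - 7*z + 12) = (z - 3)*(z + 2)*(z - 4)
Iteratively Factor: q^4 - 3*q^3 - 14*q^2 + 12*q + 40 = (q - 2)*(q^3 - q^2 - 16*q - 20) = (q - 2)*(q + 2)*(q^2 - 3*q - 10) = (q - 5)*(q - 2)*(q + 2)*(q + 2)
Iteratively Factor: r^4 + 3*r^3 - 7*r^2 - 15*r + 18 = (r - 1)*(r^3 + 4*r^2 - 3*r - 18) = (r - 1)*(r + 3)*(r^2 + r - 6) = (r - 1)*(r + 3)^2*(r - 2)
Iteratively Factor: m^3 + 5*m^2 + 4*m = (m + 4)*(m^2 + m) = (m + 1)*(m + 4)*(m)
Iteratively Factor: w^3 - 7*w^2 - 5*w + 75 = (w - 5)*(w^2 - 2*w - 15) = (w - 5)^2*(w + 3)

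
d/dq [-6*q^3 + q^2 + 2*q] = -18*q^2 + 2*q + 2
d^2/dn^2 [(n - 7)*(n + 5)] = 2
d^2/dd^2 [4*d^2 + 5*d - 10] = 8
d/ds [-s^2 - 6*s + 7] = -2*s - 6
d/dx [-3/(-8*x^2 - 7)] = -48*x/(8*x^2 + 7)^2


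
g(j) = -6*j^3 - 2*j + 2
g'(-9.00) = -1460.00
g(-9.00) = 4394.00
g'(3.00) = -164.00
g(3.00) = -166.00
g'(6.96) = -873.95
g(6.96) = -2034.84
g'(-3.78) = -259.19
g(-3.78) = 333.62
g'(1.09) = -23.39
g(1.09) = -7.95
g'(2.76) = -139.12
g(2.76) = -129.67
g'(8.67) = -1355.04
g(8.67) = -3925.63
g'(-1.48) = -41.43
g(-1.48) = 24.41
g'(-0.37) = -4.46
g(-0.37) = 3.04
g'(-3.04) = -168.35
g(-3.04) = 176.65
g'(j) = -18*j^2 - 2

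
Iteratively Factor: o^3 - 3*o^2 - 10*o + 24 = (o - 4)*(o^2 + o - 6) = (o - 4)*(o - 2)*(o + 3)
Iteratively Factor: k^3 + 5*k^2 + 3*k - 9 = (k + 3)*(k^2 + 2*k - 3) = (k + 3)^2*(k - 1)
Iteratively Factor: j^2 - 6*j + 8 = (j - 4)*(j - 2)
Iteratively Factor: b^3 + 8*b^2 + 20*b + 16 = (b + 2)*(b^2 + 6*b + 8) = (b + 2)*(b + 4)*(b + 2)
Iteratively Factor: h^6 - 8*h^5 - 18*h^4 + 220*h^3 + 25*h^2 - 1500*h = (h - 5)*(h^5 - 3*h^4 - 33*h^3 + 55*h^2 + 300*h) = (h - 5)^2*(h^4 + 2*h^3 - 23*h^2 - 60*h) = h*(h - 5)^2*(h^3 + 2*h^2 - 23*h - 60) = h*(h - 5)^2*(h + 3)*(h^2 - h - 20) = h*(h - 5)^3*(h + 3)*(h + 4)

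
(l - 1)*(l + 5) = l^2 + 4*l - 5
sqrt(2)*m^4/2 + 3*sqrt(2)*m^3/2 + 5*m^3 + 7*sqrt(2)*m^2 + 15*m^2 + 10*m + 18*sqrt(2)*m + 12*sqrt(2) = (m/2 + 1)*(m + 2*sqrt(2))*(m + 3*sqrt(2))*(sqrt(2)*m + sqrt(2))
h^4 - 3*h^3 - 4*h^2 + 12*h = h*(h - 3)*(h - 2)*(h + 2)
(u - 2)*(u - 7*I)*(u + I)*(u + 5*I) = u^4 - 2*u^3 - I*u^3 + 37*u^2 + 2*I*u^2 - 74*u + 35*I*u - 70*I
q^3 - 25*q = q*(q - 5)*(q + 5)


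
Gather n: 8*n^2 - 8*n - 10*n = 8*n^2 - 18*n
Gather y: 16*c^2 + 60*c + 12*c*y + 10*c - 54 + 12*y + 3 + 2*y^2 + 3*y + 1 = 16*c^2 + 70*c + 2*y^2 + y*(12*c + 15) - 50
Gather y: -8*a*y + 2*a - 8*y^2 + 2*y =2*a - 8*y^2 + y*(2 - 8*a)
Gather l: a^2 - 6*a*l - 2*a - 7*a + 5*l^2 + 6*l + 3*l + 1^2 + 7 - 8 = a^2 - 9*a + 5*l^2 + l*(9 - 6*a)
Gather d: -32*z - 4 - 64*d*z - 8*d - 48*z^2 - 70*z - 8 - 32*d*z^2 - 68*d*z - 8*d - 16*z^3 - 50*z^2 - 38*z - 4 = d*(-32*z^2 - 132*z - 16) - 16*z^3 - 98*z^2 - 140*z - 16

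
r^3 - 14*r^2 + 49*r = r*(r - 7)^2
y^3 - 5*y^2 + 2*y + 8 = (y - 4)*(y - 2)*(y + 1)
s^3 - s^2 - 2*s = s*(s - 2)*(s + 1)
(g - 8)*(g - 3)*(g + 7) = g^3 - 4*g^2 - 53*g + 168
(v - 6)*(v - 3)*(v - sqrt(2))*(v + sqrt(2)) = v^4 - 9*v^3 + 16*v^2 + 18*v - 36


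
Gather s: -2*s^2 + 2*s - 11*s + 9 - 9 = -2*s^2 - 9*s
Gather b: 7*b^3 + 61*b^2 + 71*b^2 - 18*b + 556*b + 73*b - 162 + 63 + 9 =7*b^3 + 132*b^2 + 611*b - 90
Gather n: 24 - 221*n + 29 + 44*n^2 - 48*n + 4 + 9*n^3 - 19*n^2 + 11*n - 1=9*n^3 + 25*n^2 - 258*n + 56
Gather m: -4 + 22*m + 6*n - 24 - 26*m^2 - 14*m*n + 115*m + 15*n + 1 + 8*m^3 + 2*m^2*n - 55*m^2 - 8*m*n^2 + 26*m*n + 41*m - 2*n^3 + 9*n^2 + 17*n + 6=8*m^3 + m^2*(2*n - 81) + m*(-8*n^2 + 12*n + 178) - 2*n^3 + 9*n^2 + 38*n - 21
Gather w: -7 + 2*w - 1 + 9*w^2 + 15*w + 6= 9*w^2 + 17*w - 2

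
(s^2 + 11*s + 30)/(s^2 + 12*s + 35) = (s + 6)/(s + 7)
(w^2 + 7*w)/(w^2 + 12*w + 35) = w/(w + 5)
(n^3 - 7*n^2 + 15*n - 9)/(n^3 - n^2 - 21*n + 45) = (n - 1)/(n + 5)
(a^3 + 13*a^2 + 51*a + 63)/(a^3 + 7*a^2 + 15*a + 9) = (a + 7)/(a + 1)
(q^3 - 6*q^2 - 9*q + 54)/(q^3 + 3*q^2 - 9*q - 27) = (q - 6)/(q + 3)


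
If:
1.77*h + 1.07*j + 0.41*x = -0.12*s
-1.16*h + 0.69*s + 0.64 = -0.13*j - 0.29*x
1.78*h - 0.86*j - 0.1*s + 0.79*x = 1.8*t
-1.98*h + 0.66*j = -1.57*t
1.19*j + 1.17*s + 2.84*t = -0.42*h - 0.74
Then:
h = 0.05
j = 0.03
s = -0.82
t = 0.06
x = -0.07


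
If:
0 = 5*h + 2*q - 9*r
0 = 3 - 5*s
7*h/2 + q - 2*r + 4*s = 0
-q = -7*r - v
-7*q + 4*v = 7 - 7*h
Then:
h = -1642/1555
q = 343/1555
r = -836/1555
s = 3/5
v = 1239/311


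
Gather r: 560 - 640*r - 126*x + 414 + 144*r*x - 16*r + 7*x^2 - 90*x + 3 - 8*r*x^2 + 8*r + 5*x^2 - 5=r*(-8*x^2 + 144*x - 648) + 12*x^2 - 216*x + 972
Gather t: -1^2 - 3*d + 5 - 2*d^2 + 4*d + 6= -2*d^2 + d + 10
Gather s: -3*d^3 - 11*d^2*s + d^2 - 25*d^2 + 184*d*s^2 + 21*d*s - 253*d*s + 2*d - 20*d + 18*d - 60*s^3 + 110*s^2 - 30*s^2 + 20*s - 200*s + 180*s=-3*d^3 - 24*d^2 - 60*s^3 + s^2*(184*d + 80) + s*(-11*d^2 - 232*d)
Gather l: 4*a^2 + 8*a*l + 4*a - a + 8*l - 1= 4*a^2 + 3*a + l*(8*a + 8) - 1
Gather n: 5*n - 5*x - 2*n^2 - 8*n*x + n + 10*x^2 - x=-2*n^2 + n*(6 - 8*x) + 10*x^2 - 6*x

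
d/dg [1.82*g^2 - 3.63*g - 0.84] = 3.64*g - 3.63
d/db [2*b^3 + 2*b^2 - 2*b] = 6*b^2 + 4*b - 2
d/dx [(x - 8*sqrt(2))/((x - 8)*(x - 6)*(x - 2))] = 2*(-x^3 + 8*x^2 + 12*sqrt(2)*x^2 - 128*sqrt(2)*x - 48 + 304*sqrt(2))/(x^6 - 32*x^5 + 408*x^4 - 2624*x^3 + 8848*x^2 - 14592*x + 9216)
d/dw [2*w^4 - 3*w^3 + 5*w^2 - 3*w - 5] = 8*w^3 - 9*w^2 + 10*w - 3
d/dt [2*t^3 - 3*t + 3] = 6*t^2 - 3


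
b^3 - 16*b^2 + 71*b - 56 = (b - 8)*(b - 7)*(b - 1)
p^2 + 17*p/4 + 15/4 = (p + 5/4)*(p + 3)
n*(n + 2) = n^2 + 2*n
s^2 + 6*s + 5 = (s + 1)*(s + 5)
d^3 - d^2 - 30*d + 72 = (d - 4)*(d - 3)*(d + 6)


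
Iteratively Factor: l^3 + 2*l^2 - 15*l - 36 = (l + 3)*(l^2 - l - 12) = (l + 3)^2*(l - 4)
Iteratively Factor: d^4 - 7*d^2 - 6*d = (d + 1)*(d^3 - d^2 - 6*d) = d*(d + 1)*(d^2 - d - 6) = d*(d - 3)*(d + 1)*(d + 2)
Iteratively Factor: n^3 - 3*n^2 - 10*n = (n + 2)*(n^2 - 5*n) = (n - 5)*(n + 2)*(n)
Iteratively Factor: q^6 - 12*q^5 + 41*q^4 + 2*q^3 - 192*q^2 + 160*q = (q + 2)*(q^5 - 14*q^4 + 69*q^3 - 136*q^2 + 80*q) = (q - 1)*(q + 2)*(q^4 - 13*q^3 + 56*q^2 - 80*q) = q*(q - 1)*(q + 2)*(q^3 - 13*q^2 + 56*q - 80) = q*(q - 4)*(q - 1)*(q + 2)*(q^2 - 9*q + 20) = q*(q - 5)*(q - 4)*(q - 1)*(q + 2)*(q - 4)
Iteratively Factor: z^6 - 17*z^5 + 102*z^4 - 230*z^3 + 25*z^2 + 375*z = (z - 5)*(z^5 - 12*z^4 + 42*z^3 - 20*z^2 - 75*z) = (z - 5)^2*(z^4 - 7*z^3 + 7*z^2 + 15*z) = (z - 5)^2*(z - 3)*(z^3 - 4*z^2 - 5*z) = (z - 5)^3*(z - 3)*(z^2 + z) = z*(z - 5)^3*(z - 3)*(z + 1)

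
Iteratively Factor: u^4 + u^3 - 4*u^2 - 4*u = (u)*(u^3 + u^2 - 4*u - 4) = u*(u - 2)*(u^2 + 3*u + 2) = u*(u - 2)*(u + 1)*(u + 2)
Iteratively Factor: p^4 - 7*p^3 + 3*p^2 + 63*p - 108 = (p - 4)*(p^3 - 3*p^2 - 9*p + 27) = (p - 4)*(p - 3)*(p^2 - 9) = (p - 4)*(p - 3)*(p + 3)*(p - 3)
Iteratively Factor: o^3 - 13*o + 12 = (o + 4)*(o^2 - 4*o + 3) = (o - 1)*(o + 4)*(o - 3)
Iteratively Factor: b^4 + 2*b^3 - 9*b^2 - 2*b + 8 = (b + 4)*(b^3 - 2*b^2 - b + 2) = (b - 2)*(b + 4)*(b^2 - 1) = (b - 2)*(b - 1)*(b + 4)*(b + 1)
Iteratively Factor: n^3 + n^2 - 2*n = (n)*(n^2 + n - 2) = n*(n + 2)*(n - 1)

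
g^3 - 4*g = g*(g - 2)*(g + 2)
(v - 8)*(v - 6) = v^2 - 14*v + 48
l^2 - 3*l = l*(l - 3)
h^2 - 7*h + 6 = (h - 6)*(h - 1)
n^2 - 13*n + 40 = (n - 8)*(n - 5)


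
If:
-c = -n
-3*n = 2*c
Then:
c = 0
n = 0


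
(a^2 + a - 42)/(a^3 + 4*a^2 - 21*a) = (a - 6)/(a*(a - 3))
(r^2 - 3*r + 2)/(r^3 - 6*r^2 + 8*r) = (r - 1)/(r*(r - 4))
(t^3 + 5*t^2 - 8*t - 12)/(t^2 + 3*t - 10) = (t^2 + 7*t + 6)/(t + 5)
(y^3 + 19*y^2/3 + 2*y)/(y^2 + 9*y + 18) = y*(3*y + 1)/(3*(y + 3))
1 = 1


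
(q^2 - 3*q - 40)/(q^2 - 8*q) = (q + 5)/q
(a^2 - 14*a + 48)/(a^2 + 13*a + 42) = (a^2 - 14*a + 48)/(a^2 + 13*a + 42)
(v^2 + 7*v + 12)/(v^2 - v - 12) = (v + 4)/(v - 4)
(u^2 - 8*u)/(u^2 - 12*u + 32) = u/(u - 4)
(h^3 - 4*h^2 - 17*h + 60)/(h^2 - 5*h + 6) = (h^2 - h - 20)/(h - 2)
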